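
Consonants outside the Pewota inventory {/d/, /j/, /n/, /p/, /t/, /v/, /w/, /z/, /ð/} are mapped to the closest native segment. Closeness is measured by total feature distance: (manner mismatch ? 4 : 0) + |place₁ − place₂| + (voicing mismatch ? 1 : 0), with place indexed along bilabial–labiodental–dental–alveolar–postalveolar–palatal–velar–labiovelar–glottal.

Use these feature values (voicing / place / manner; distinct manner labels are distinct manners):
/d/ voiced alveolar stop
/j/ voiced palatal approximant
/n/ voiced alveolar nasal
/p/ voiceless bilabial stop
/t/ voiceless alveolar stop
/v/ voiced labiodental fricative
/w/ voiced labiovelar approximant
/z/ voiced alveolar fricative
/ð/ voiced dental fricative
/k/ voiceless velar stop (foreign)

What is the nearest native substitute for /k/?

t

/t/ is closest: same manner (stop), place distance 3 (velar→alveolar), same voicing; total 3. Next closest is /d/ at distance 4.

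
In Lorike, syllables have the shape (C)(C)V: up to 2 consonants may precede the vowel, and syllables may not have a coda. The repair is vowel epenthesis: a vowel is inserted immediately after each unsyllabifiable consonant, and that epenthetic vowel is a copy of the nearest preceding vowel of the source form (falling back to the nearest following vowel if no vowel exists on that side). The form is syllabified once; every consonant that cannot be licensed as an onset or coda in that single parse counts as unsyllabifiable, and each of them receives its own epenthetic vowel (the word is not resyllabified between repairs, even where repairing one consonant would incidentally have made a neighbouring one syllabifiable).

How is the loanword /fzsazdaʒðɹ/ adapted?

fazsazdaʒaðaɹa

The consonants /f/, /ʒ/, /ð/, /ɹ/ cannot be parsed into a legal (C)(C)V syllable (no codas are permitted; onsets may contain at most 2 consonants).
Epenthesis after each stranded consonant: /f/ → /fa/, /ʒ/ → /ʒa/, /ð/ → /ða/, /ɹ/ → /ɹa/.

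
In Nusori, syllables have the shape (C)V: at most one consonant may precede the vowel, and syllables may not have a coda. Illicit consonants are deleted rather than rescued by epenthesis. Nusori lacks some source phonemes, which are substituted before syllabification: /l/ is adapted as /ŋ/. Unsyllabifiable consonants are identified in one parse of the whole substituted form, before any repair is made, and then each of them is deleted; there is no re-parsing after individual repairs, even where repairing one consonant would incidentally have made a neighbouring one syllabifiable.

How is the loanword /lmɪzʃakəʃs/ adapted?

Substitution: /l/ → /ŋ/, giving /ŋmɪzʃakəʃs/.
Under (C)V, the unsyllabifiable consonants are /ŋ/, /z/, /ʃ/, /s/ (no codas are permitted; onsets are limited to one consonant).
Deleting the stranded consonants removes /ŋ/, /z/, /ʃ/, /s/.

mɪʃakə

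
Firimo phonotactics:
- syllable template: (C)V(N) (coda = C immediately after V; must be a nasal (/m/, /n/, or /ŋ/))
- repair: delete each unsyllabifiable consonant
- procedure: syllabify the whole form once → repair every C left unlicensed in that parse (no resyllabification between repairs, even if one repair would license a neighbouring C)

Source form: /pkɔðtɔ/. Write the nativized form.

kɔtɔ

Syllabifying with onset maximization leaves /p/, /ð/ stranded (only a nasal (/m/, /n/, or /ŋ/) is licensed in coda position; onsets are limited to one consonant).
Deleting the stranded consonants removes /p/, /ð/.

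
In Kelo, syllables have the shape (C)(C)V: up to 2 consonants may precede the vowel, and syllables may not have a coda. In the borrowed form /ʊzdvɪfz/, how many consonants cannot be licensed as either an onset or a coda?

Under (C)(C)V, the unsyllabifiable consonants are /z/, /f/, /z/ (no codas are permitted; onsets may contain at most 2 consonants).

3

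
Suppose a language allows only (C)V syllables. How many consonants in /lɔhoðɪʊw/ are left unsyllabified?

1

Under (C)V, the unsyllabifiable consonants are /w/ (no codas are permitted; onsets are limited to one consonant).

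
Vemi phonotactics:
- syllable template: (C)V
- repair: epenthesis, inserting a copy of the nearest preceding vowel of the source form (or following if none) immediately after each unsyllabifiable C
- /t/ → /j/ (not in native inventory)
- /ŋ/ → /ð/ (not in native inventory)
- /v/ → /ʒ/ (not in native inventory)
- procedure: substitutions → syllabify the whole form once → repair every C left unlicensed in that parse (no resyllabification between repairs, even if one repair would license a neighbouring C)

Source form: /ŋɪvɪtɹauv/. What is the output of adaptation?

ðɪʒɪjɪɹauʒu

Substitution: /ŋ/ → /ð/, /v/ → /ʒ/, /t/ → /j/, giving /ðɪʒɪjɹauʒ/.
The consonants /j/, /ʒ/ cannot be parsed into a legal (C)V syllable (no codas are permitted; onsets are limited to one consonant).
Epenthesis after each stranded consonant: /j/ → /jɪ/, /ʒ/ → /ʒu/.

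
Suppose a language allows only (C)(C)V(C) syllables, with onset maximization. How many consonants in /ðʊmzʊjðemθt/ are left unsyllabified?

2

Syllabifying with onset maximization leaves /θ/, /t/ stranded (at most one coda consonant is licensed; onsets may contain at most 2 consonants).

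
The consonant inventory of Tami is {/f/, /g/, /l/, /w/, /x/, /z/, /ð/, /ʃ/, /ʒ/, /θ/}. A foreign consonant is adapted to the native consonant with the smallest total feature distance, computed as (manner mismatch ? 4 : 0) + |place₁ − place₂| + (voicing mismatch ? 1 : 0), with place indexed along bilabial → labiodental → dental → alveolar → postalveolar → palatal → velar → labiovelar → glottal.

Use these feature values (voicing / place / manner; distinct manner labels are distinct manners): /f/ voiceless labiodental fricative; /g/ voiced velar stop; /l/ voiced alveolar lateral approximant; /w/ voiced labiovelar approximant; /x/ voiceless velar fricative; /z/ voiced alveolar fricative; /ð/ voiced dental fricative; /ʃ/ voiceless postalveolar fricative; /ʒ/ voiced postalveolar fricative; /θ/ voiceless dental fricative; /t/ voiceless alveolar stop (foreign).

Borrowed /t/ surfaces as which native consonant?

/g/ is closest: same manner (stop), place distance 3 (alveolar→velar), voicing differs (+1); total 4. Next closest is /l/ at distance 5.

g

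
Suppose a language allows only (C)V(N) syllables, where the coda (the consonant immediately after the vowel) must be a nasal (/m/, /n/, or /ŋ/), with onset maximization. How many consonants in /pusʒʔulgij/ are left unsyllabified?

4

Syllabifying with onset maximization leaves /s/, /ʒ/, /l/, /j/ stranded (only a nasal (/m/, /n/, or /ŋ/) is licensed in coda position; onsets are limited to one consonant).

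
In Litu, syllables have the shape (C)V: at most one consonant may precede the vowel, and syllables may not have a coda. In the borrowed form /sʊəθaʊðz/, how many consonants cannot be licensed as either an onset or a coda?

2

Syllabifying with onset maximization leaves /ð/, /z/ stranded (no codas are permitted; onsets are limited to one consonant).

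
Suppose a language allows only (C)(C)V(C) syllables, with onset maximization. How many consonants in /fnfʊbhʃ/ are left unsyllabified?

Syllabifying with onset maximization leaves /f/, /h/, /ʃ/ stranded (at most one coda consonant is licensed; onsets may contain at most 2 consonants).

3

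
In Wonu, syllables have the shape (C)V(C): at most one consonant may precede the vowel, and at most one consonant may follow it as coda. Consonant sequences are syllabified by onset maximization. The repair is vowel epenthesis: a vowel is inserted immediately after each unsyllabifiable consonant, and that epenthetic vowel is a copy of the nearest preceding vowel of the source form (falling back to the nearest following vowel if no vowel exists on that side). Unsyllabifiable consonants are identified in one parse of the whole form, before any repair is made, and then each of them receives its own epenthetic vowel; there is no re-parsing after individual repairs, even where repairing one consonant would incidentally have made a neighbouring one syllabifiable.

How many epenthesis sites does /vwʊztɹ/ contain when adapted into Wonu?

The unsyllabifiable consonants are /v/, /t/, /ɹ/; each receives one epenthetic vowel.

3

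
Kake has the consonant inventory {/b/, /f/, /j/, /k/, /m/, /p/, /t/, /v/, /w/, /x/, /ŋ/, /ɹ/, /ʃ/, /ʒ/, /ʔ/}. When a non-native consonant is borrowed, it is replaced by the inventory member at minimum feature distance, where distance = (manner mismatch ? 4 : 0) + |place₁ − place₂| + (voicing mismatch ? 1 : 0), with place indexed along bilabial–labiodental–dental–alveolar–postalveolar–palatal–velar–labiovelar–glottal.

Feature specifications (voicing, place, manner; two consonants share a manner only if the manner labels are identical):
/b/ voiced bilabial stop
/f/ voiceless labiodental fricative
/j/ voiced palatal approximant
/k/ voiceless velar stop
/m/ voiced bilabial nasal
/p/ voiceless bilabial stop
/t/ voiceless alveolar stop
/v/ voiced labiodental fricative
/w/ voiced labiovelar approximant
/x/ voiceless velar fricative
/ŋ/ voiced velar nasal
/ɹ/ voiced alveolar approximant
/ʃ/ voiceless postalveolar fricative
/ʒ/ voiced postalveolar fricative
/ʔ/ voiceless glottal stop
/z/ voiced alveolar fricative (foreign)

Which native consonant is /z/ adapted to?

ʒ

/ʒ/ is closest: same manner (fricative), place distance 1 (alveolar→postalveolar), same voicing; total 1. Next closest is /v/ at distance 2.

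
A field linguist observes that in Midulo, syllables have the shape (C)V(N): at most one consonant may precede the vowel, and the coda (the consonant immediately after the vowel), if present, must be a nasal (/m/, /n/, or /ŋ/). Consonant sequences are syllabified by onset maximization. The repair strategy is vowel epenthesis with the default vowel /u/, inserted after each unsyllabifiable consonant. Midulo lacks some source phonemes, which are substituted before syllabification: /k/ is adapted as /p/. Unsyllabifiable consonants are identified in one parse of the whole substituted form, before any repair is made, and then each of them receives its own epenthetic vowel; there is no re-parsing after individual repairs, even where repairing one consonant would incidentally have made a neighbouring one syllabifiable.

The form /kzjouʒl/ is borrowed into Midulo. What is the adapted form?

puzujouʒulu

Substitution: /k/ → /p/, giving /pzjouʒl/.
Under (C)V(N), the unsyllabifiable consonants are /p/, /z/, /ʒ/, /l/ (only a nasal (/m/, /n/, or /ŋ/) is licensed in coda position; onsets are limited to one consonant).
Each unlicensed consonant becomes the onset of a new syllable: /p/ → /pu/, /z/ → /zu/, /ʒ/ → /ʒu/, /l/ → /lu/.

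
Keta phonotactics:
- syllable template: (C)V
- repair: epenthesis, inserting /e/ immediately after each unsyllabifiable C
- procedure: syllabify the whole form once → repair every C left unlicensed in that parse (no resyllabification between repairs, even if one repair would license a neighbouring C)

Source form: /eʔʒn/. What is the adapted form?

The consonants /ʔ/, /ʒ/, /n/ cannot be parsed into a legal (C)V syllable (no codas are permitted; onsets are limited to one consonant).
Inserting the epenthetic vowel yields /ʔ/ → /ʔe/, /ʒ/ → /ʒe/, /n/ → /ne/.

eʔeʒene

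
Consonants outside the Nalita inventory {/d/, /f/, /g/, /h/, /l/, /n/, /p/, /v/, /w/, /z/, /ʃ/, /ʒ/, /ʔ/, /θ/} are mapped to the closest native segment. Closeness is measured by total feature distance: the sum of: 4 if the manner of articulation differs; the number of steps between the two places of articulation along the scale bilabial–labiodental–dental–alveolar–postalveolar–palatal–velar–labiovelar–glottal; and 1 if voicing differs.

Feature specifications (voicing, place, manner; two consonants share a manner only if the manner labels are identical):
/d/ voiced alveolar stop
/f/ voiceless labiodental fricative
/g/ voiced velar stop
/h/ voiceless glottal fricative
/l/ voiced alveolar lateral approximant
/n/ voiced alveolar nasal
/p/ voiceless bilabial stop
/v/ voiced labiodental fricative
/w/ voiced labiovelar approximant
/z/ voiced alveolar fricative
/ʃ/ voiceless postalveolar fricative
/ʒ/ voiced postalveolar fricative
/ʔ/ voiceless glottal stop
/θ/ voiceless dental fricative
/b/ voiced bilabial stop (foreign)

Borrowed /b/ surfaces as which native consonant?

p

/p/ is closest: same manner (stop), place distance 0 (bilabial→bilabial), voicing differs (+1); total 1. Next closest is /d/ at distance 3.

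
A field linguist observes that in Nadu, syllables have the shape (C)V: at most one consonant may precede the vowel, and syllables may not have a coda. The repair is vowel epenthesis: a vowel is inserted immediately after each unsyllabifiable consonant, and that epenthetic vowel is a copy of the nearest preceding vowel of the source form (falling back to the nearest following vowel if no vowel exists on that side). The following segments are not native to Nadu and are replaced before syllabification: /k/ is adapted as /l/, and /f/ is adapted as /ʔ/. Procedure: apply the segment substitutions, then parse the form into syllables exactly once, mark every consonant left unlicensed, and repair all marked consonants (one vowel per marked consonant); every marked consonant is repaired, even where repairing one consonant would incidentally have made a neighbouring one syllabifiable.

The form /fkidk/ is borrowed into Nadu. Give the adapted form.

ʔilidili

Substitution: /f/ → /ʔ/, /k/ → /l/, giving /ʔlidl/.
Syllabifying with onset maximization leaves /ʔ/, /d/, /l/ stranded (no codas are permitted; onsets are limited to one consonant).
Epenthesis after each stranded consonant: /ʔ/ → /ʔi/, /d/ → /di/, /l/ → /li/.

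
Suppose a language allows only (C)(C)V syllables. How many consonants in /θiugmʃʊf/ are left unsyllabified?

2

The consonants /g/, /f/ cannot be parsed into a legal (C)(C)V syllable (no codas are permitted; onsets may contain at most 2 consonants).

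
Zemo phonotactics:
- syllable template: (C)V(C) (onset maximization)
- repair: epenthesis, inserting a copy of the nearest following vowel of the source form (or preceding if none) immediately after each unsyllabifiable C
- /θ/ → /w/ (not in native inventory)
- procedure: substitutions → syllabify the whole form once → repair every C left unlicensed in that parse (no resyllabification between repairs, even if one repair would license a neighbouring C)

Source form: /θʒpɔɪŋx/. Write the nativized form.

Substitution: /θ/ → /w/, giving /wʒpɔɪŋx/.
Under (C)V(C), the unsyllabifiable consonants are /w/, /ʒ/, /x/ (at most one coda consonant is licensed; onsets are limited to one consonant).
Inserting the epenthetic vowel yields /w/ → /wɔ/, /ʒ/ → /ʒɔ/, /x/ → /xɪ/.

wɔʒɔpɔɪŋxɪ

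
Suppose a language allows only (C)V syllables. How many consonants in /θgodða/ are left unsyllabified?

Under (C)V, the unsyllabifiable consonants are /θ/, /d/ (no codas are permitted; onsets are limited to one consonant).

2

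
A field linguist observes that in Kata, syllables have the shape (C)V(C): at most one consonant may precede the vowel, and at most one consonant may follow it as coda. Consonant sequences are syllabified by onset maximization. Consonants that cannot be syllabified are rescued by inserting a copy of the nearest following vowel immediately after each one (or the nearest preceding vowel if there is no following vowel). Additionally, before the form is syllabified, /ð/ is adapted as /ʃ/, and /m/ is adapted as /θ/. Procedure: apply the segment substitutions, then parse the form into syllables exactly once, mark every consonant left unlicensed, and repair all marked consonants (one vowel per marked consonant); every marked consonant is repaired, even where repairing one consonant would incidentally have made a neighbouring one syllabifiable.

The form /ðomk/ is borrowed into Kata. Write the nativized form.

ʃoθko

Substitution: /ð/ → /ʃ/, /m/ → /θ/, giving /ʃoθk/.
The consonants /k/ cannot be parsed into a legal (C)V(C) syllable (at most one coda consonant is licensed; onsets are limited to one consonant).
Inserting the epenthetic vowel yields /k/ → /ko/.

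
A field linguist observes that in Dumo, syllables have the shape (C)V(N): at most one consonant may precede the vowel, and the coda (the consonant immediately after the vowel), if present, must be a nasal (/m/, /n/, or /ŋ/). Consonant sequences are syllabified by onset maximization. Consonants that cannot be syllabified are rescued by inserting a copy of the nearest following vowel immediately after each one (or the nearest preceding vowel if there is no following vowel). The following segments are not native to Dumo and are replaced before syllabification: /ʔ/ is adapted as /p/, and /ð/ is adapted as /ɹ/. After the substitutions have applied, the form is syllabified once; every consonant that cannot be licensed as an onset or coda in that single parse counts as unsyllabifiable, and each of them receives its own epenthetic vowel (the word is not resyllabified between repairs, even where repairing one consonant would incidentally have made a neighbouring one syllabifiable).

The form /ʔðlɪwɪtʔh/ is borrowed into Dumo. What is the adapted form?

Substitution: /ʔ/ → /p/, /ð/ → /ɹ/, giving /pɹlɪwɪtph/.
Syllabifying with onset maximization leaves /p/, /ɹ/, /t/, /p/, /h/ stranded (only a nasal (/m/, /n/, or /ŋ/) is licensed in coda position; onsets are limited to one consonant).
Epenthesis after each stranded consonant: /p/ → /pɪ/, /ɹ/ → /ɹɪ/, /t/ → /tɪ/, /p/ → /pɪ/, /h/ → /hɪ/.

pɪɹɪlɪwɪtɪpɪhɪ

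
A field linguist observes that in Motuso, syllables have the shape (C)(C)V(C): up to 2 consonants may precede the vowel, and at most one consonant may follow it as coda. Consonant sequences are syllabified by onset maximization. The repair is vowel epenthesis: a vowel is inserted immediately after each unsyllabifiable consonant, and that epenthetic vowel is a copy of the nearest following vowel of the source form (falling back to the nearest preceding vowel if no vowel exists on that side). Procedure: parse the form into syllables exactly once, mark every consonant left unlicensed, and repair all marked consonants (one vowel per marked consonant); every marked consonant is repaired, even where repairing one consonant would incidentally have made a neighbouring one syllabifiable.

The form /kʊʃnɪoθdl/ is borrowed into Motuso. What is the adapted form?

kʊʃnɪoθdolo

Syllabifying with onset maximization leaves /d/, /l/ stranded (at most one coda consonant is licensed; onsets may contain at most 2 consonants).
Inserting the epenthetic vowel yields /d/ → /do/, /l/ → /lo/.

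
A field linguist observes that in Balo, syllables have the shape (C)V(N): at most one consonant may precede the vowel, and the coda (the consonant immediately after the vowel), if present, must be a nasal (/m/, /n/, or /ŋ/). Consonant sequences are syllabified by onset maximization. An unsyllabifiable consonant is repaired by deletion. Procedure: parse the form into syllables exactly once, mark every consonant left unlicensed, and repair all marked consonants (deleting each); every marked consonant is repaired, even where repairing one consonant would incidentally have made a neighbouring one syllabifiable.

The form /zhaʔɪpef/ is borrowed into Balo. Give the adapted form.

Under (C)V(N), the unsyllabifiable consonants are /z/, /f/ (only a nasal (/m/, /n/, or /ŋ/) is licensed in coda position; onsets are limited to one consonant).
Deleting the stranded consonants removes /z/, /f/.

haʔɪpe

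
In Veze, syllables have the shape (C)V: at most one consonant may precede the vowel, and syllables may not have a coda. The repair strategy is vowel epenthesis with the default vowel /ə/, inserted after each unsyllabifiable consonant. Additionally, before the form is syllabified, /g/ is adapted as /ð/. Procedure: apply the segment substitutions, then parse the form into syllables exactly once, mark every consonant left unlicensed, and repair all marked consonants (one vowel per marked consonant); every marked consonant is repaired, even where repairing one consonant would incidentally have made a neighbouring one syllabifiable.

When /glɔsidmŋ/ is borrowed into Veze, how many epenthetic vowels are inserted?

4

After substitution the input is /ðlɔsidmŋ/.
The unsyllabifiable consonants are /ð/, /d/, /m/, /ŋ/; each receives one epenthetic vowel.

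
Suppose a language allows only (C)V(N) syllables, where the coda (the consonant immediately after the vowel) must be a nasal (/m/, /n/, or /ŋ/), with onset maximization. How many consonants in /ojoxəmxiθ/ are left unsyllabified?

Syllabifying with onset maximization leaves /θ/ stranded (only a nasal (/m/, /n/, or /ŋ/) is licensed in coda position; onsets are limited to one consonant).

1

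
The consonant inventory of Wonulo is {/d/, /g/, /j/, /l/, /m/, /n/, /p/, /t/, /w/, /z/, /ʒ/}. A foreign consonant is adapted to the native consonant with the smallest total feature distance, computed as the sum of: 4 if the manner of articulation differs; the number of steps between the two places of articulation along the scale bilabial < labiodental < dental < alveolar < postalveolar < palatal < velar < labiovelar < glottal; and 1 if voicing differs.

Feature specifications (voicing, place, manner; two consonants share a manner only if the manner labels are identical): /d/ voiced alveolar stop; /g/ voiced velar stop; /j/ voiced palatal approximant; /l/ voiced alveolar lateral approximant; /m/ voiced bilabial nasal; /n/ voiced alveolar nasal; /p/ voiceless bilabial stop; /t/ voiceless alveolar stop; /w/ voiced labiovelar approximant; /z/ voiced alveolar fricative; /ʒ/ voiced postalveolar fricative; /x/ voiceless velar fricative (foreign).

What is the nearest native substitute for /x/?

/ʒ/ is closest: same manner (fricative), place distance 2 (velar→postalveolar), voicing differs (+1); total 3. Next closest is /z/ at distance 4.

ʒ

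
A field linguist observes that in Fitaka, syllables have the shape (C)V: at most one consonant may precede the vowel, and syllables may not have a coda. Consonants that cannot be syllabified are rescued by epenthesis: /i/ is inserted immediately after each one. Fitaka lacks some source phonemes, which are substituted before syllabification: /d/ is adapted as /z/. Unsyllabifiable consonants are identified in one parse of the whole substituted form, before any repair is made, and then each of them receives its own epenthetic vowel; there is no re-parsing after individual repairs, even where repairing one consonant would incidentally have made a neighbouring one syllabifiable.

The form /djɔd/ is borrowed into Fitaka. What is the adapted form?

Substitution: /d/ → /z/, giving /zjɔz/.
Under (C)V, the unsyllabifiable consonants are /z/, /z/ (no codas are permitted; onsets are limited to one consonant).
Epenthesis after each stranded consonant: /z/ → /zi/, /z/ → /zi/.

zijɔzi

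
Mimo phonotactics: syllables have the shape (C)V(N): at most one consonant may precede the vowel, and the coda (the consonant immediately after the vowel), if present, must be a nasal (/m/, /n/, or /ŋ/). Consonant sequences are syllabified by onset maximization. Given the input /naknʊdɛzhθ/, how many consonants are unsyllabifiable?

Under (C)V(N), the unsyllabifiable consonants are /k/, /z/, /h/, /θ/ (only a nasal (/m/, /n/, or /ŋ/) is licensed in coda position; onsets are limited to one consonant).

4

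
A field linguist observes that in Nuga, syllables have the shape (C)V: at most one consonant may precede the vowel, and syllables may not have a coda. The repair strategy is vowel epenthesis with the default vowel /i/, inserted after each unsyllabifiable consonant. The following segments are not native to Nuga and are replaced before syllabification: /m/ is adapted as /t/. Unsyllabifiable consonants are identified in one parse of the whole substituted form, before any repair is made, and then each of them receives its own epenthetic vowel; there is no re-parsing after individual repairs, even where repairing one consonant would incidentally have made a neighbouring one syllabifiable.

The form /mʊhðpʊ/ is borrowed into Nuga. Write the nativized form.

tʊhiðipʊ

Substitution: /m/ → /t/, giving /tʊhðpʊ/.
The consonants /h/, /ð/ cannot be parsed into a legal (C)V syllable (no codas are permitted; onsets are limited to one consonant).
Inserting the epenthetic vowel yields /h/ → /hi/, /ð/ → /ði/.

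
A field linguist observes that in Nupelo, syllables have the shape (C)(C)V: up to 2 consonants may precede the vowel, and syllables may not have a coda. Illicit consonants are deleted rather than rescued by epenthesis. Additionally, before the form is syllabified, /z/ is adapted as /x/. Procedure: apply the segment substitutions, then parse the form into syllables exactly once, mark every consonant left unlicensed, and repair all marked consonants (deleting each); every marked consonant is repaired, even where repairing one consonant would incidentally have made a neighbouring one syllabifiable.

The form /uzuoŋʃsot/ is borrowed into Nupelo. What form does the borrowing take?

uxuoʃso

Substitution: /z/ → /x/, giving /uxuoŋʃsot/.
Syllabifying with onset maximization leaves /ŋ/, /t/ stranded (no codas are permitted; onsets may contain at most 2 consonants).
Deleting the stranded consonants removes /ŋ/, /t/.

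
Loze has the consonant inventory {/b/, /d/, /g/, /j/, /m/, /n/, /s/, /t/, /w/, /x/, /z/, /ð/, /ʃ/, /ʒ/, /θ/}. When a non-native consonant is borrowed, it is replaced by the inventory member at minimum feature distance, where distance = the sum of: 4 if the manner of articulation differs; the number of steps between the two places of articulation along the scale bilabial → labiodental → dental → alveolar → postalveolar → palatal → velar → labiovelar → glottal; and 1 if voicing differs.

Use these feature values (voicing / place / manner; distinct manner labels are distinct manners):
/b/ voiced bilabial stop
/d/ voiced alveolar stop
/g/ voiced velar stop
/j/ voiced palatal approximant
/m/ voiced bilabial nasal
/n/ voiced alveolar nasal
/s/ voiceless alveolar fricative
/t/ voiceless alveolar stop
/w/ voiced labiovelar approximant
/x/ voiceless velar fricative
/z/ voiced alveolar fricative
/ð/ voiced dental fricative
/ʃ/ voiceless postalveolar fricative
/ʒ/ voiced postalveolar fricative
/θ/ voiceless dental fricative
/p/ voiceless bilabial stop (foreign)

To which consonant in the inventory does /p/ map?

b

/b/ is closest: same manner (stop), place distance 0 (bilabial→bilabial), voicing differs (+1); total 1. Next closest is /t/ at distance 3.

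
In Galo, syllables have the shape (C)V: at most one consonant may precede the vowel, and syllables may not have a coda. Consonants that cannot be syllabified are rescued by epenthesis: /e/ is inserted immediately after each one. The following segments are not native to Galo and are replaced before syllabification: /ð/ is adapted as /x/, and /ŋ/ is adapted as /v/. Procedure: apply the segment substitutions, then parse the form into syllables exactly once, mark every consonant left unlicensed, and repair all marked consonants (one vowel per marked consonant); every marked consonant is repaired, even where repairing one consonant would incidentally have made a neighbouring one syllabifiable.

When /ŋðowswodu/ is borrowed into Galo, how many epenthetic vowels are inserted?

After substitution the input is /vxowswodu/.
The unsyllabifiable consonants are /v/, /w/, /s/; each receives one epenthetic vowel.

3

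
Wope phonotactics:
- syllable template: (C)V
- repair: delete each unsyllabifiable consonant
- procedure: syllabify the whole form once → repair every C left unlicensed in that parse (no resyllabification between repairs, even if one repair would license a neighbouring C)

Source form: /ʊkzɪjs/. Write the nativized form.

ʊzɪ

Under (C)V, the unsyllabifiable consonants are /k/, /j/, /s/ (no codas are permitted; onsets are limited to one consonant).
Each unlicensed consonant is deleted: /k/, /j/, /s/.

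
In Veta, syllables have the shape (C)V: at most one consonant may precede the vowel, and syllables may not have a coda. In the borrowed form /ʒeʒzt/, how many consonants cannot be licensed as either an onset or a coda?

The consonants /ʒ/, /z/, /t/ cannot be parsed into a legal (C)V syllable (no codas are permitted; onsets are limited to one consonant).

3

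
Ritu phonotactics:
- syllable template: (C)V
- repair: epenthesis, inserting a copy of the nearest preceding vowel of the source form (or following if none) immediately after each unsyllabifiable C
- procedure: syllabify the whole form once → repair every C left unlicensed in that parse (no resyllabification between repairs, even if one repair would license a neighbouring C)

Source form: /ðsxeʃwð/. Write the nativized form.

ðesexeʃeweðe

The consonants /ð/, /s/, /ʃ/, /w/, /ð/ cannot be parsed into a legal (C)V syllable (no codas are permitted; onsets are limited to one consonant).
Inserting the epenthetic vowel yields /ð/ → /ðe/, /s/ → /se/, /ʃ/ → /ʃe/, /w/ → /we/, /ð/ → /ðe/.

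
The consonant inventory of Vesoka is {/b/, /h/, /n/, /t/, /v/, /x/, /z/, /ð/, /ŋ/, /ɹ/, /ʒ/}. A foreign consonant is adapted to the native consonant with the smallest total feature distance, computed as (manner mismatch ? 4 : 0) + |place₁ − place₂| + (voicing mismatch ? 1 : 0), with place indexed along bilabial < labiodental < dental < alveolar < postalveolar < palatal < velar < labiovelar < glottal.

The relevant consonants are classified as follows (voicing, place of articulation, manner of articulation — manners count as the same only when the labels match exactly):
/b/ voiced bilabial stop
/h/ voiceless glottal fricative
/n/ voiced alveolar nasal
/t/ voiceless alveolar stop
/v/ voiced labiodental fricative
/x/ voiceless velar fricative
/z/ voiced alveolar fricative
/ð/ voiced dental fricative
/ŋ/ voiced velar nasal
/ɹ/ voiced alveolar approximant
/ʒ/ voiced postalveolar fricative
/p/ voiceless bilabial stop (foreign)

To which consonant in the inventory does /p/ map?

/b/ is closest: same manner (stop), place distance 0 (bilabial→bilabial), voicing differs (+1); total 1. Next closest is /t/ at distance 3.

b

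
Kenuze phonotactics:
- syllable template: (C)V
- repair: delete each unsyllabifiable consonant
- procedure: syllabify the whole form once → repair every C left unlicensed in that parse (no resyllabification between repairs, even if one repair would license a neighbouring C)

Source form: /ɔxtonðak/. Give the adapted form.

Syllabifying with onset maximization leaves /x/, /n/, /k/ stranded (no codas are permitted; onsets are limited to one consonant).
Each unlicensed consonant is deleted: /x/, /n/, /k/.

ɔtoða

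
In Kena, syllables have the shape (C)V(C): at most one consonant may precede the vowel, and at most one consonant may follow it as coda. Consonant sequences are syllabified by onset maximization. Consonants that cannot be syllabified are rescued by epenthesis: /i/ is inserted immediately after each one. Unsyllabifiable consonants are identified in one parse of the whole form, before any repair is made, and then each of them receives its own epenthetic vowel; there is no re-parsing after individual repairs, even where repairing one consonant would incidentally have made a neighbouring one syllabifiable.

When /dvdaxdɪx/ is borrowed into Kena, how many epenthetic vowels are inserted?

The unsyllabifiable consonants are /d/, /v/; each receives one epenthetic vowel.

2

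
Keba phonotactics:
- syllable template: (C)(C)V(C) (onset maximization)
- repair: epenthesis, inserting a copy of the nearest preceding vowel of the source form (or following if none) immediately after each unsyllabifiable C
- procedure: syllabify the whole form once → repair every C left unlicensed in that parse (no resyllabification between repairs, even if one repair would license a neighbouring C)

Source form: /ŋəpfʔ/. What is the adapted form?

Syllabifying with onset maximization leaves /f/, /ʔ/ stranded (at most one coda consonant is licensed; onsets may contain at most 2 consonants).
Inserting the epenthetic vowel yields /f/ → /fə/, /ʔ/ → /ʔə/.

ŋəpfəʔə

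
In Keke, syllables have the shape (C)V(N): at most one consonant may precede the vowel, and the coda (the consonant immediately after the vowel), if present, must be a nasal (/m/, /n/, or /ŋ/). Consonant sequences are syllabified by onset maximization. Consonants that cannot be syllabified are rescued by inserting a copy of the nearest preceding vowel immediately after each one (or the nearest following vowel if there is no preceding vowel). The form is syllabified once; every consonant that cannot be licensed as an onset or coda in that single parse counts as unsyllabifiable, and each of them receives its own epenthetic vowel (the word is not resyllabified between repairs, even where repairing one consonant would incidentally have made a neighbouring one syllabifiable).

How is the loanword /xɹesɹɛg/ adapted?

xeɹeseɹɛgɛ

Syllabifying with onset maximization leaves /x/, /s/, /g/ stranded (only a nasal (/m/, /n/, or /ŋ/) is licensed in coda position; onsets are limited to one consonant).
Epenthesis after each stranded consonant: /x/ → /xe/, /s/ → /se/, /g/ → /gɛ/.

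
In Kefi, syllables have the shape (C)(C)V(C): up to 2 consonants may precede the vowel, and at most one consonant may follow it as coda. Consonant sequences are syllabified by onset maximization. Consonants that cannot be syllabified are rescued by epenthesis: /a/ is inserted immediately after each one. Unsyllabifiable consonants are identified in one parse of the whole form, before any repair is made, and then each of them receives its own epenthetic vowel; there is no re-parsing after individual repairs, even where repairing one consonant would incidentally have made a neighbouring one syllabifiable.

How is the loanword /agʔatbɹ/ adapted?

agʔatbaɹa

Syllabifying with onset maximization leaves /b/, /ɹ/ stranded (at most one coda consonant is licensed; onsets may contain at most 2 consonants).
Epenthesis after each stranded consonant: /b/ → /ba/, /ɹ/ → /ɹa/.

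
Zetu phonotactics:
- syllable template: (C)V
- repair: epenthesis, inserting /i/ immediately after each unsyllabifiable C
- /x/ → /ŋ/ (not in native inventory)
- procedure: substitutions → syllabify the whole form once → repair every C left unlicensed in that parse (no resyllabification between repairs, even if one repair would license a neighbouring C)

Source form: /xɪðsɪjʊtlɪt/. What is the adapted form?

Substitution: /x/ → /ŋ/, giving /ŋɪðsɪjʊtlɪt/.
Under (C)V, the unsyllabifiable consonants are /ð/, /t/, /t/ (no codas are permitted; onsets are limited to one consonant).
Inserting the epenthetic vowel yields /ð/ → /ði/, /t/ → /ti/, /t/ → /ti/.

ŋɪðisɪjʊtilɪti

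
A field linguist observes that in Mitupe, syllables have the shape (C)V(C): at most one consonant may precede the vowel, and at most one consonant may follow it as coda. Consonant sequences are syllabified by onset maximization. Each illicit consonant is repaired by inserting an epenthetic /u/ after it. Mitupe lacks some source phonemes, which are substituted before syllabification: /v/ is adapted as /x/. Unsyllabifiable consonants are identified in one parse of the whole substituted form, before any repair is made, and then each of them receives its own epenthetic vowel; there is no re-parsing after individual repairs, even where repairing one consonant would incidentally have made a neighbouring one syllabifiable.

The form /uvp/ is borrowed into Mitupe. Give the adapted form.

uxpu

Substitution: /v/ → /x/, giving /uxp/.
Syllabifying with onset maximization leaves /p/ stranded (at most one coda consonant is licensed; onsets are limited to one consonant).
Inserting the epenthetic vowel yields /p/ → /pu/.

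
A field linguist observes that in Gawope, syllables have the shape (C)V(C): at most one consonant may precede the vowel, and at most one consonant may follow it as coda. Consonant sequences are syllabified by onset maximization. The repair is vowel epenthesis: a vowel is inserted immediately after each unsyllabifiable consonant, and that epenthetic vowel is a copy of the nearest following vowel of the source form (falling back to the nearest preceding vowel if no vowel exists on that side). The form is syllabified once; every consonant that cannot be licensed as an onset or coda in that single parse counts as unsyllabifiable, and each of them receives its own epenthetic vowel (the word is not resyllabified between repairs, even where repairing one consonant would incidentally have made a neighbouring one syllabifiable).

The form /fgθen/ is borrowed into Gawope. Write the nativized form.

Under (C)V(C), the unsyllabifiable consonants are /f/, /g/ (at most one coda consonant is licensed; onsets are limited to one consonant).
Epenthesis after each stranded consonant: /f/ → /fe/, /g/ → /ge/.

fegeθen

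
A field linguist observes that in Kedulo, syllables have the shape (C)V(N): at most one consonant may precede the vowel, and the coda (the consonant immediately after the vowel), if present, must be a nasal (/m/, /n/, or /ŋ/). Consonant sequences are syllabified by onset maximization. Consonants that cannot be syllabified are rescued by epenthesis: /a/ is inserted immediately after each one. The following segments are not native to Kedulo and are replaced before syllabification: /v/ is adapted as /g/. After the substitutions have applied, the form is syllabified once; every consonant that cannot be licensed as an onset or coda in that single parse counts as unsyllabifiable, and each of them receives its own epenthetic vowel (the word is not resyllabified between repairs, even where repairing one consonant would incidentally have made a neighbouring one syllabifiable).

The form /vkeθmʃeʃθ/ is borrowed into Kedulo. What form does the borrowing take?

Substitution: /v/ → /g/, giving /gkeθmʃeʃθ/.
Under (C)V(N), the unsyllabifiable consonants are /g/, /θ/, /m/, /ʃ/, /θ/ (only a nasal (/m/, /n/, or /ŋ/) is licensed in coda position; onsets are limited to one consonant).
Each unlicensed consonant becomes the onset of a new syllable: /g/ → /ga/, /θ/ → /θa/, /m/ → /ma/, /ʃ/ → /ʃa/, /θ/ → /θa/.

gakeθamaʃeʃaθa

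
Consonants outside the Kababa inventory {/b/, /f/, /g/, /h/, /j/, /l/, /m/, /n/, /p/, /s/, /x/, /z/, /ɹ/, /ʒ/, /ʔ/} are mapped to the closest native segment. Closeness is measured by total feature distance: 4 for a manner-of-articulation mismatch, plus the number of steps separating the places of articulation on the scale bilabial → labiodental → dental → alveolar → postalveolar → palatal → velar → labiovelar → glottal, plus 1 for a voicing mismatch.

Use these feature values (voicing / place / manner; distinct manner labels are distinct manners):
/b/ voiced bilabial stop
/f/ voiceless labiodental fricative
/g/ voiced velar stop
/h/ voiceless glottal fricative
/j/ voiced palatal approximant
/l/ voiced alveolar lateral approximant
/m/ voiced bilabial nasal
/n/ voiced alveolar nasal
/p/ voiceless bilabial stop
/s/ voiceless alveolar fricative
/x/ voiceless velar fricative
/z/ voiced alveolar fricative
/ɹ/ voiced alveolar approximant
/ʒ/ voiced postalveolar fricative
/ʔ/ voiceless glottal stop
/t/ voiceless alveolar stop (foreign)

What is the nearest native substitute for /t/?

p

/p/ is closest: same manner (stop), place distance 3 (alveolar→bilabial), same voicing; total 3. Next closest is /b/ at distance 4.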